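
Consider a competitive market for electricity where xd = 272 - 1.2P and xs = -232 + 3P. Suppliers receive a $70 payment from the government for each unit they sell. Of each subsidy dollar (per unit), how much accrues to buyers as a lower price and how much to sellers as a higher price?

Buyers gain $50 per unit; sellers gain $20 per unit

Pre-subsidy: 272 - 1.2P = -232 + 3P gives P* = 120, x* = 128.
With the subsidy, sellers receive Ps = Pb + 70 for each unit, where Pb is the price buyers pay.
Supply in terms of Pb becomes xs = -232 + 3(Pb + 70) = -22 + 3Pb. Setting this equal to demand: 272 - 1.2Pb = -22 + 3Pb, so Pb = 70.
Sellers receive Ps = 70 + 70 = 140; x' = 272 − 1.2·70 = 188.
Buyers' price falls by P* − Pb = 120 − 70 = 50; sellers' price rises by Ps − P* = 140 − 120 = 20.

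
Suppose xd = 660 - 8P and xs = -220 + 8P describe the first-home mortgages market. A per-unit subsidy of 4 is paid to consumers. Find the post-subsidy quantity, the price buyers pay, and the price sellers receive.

x' = 236; buyers pay 53; sellers receive 57

Pre-subsidy: 660 - 8P = -220 + 8P gives P* = 55, x* = 220.
With the rebate, buyers effectively pay Pb = Ps − 4, where Ps is the price sellers receive.
Demand in terms of Ps becomes xd = 660 − 8(Ps − 4) = 692 - 8Ps. Setting this equal to supply: 692 - 8Ps = -220 + 8Ps, so Ps = 57.
Buyers pay Pb = 57 − 4 = 53; x' = -220 + 8·57 = 236.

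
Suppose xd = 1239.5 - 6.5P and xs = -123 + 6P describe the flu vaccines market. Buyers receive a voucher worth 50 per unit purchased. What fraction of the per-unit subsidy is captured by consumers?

Consumer share = 0.48

Pre-subsidy: 1239.5 - 6.5P = -123 + 6P gives P* = 109, x* = 531.
With the rebate, buyers effectively pay Pb = Ps − 50, where Ps is the price sellers receive.
Demand in terms of Ps becomes xd = 1239.5 − 6.5(Ps − 50) = 1564.5 - 6.5Ps. Setting this equal to supply: 1564.5 - 6.5Ps = -123 + 6Ps, so Ps = 135.
Buyers pay Pb = 135 − 50 = 85; x' = -123 + 6·135 = 687.
Buyers' price falls by P* − Pb = 109 − 85 = 24; sellers' price rises by Ps − P* = 135 − 109 = 26.
So consumers capture 24/50 = 0.48 of each unit of subsidy.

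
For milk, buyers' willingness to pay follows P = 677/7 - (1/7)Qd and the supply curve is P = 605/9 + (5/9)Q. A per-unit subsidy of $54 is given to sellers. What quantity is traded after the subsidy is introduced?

Pre-subsidy: 677/7 - (1/7)Q = 605/9 + (5/9)Q gives Q* = 929/22 and P* = 1995/22.
With the subsidy, sellers receive Ps = Pb + 54 for each unit, where Pb is the price buyers pay.
On the curves, Pb = 677/7 - (1/7)Q and Ps = 605/9 + (5/9)Q; the wedge Ps − Pb = 54 gives 605/9 + (5/9)Q − (677/7 - (1/7)Q) = 54, so Q' = 1315/11.
Then Pb = 677/7 − (1/7)·(1315/11) = 876/11 and Ps = 605/9 + (5/9)·(1315/11) = 1470/11.

Q' = 1315/11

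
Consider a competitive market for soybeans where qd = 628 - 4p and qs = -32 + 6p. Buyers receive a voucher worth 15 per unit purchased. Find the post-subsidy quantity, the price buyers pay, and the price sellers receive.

Pre-subsidy: 628 - 4p = -32 + 6p gives p* = 66, q* = 364.
With the rebate, buyers effectively pay pb = ps − 15, where ps is the price sellers receive.
Demand in terms of ps becomes qd = 628 − 4(ps − 15) = 688 - 4ps. Setting this equal to supply: 688 - 4ps = -32 + 6ps, so ps = 72.
Buyers pay pb = 72 − 15 = 57; q' = -32 + 6·72 = 400.

q' = 400; buyers pay 57; sellers receive 72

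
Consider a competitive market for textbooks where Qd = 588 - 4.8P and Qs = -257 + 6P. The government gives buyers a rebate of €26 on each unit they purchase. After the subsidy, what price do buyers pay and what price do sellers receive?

Buyers pay 3445/54; sellers receive 4849/54

Pre-subsidy: 588 - 4.8P = -257 + 6P gives P* = 4225/54, Q* = 1912/9.
With the rebate, buyers effectively pay Pb = Ps − 26, where Ps is the price sellers receive.
Demand in terms of Ps becomes Qd = 588 − 4.8(Ps − 26) = 712.8 - 4.8Ps. Setting this equal to supply: 712.8 - 4.8Ps = -257 + 6Ps, so Ps = 4849/54.
Buyers pay Pb = 4849/54 − 26 = 3445/54; Q' = -257 + 6·(4849/54) = 2536/9.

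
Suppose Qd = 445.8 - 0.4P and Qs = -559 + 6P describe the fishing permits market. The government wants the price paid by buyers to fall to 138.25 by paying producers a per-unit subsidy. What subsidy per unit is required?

At a buyer price of 138.25, quantity demanded is 445.8 − 0.4·138.25 = 390.5.
Sellers supply 390.5 only when they receive Ps with -559 + 6·Ps = 390.5, i.e. Ps = 158.25.
s = Ps − Pb = 158.25 − 138.25 = 20.

Required subsidy s = 20 per unit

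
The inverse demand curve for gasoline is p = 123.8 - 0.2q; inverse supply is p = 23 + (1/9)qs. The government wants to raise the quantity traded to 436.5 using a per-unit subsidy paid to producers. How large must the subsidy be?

Required subsidy s = 35 per unit

At q = 436.5, from the demand curve buyers pay pb = 123.8 − 0.2·436.5 = 36.5; from the supply curve sellers need ps = 23 + (1/9)·436.5 = 71.5.
The subsidy must fill the gap: s = ps − pb = 71.5 − 36.5 = 35.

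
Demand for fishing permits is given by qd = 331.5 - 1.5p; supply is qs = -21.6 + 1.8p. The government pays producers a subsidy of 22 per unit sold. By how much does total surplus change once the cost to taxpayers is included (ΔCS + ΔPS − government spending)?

Pre-subsidy: 331.5 - 1.5p = -21.6 + 1.8p gives p* = 107, q* = 171.
With the subsidy, sellers receive ps = pb + 22 for each unit, where pb is the price buyers pay.
Supply in terms of pb becomes qs = -21.6 + 1.8(pb + 22) = 18 + 1.8pb. Setting this equal to demand: 331.5 - 1.5pb = 18 + 1.8pb, so pb = 95.
Sellers receive ps = 95 + 22 = 117; q' = 331.5 − 1.5·95 = 189.
ΔCS = ½(171 + 189)(107 − 95) = 2160; ΔPS = ½(171 + 189)(117 − 107) = 1800.
Government spending = 22 × 189 = 4158.
Net change = 2160 + 1800 − 4158 = -198. The loss equals the DWL triangle ½·22·18.

Net change in total surplus = -198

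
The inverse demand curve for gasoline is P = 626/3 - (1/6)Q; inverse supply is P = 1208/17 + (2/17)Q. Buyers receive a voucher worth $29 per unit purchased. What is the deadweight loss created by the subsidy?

Deadweight loss = $1479

Pre-subsidy: 626/3 - (1/6)Q = 1208/17 + (2/17)Q gives Q* = 484 and P* = 128.
With the rebate, buyers effectively pay Pb = Ps − 29, where Ps is the price sellers receive.
On the curves, Pb = 626/3 - (1/6)Q and Ps = 1208/17 + (2/17)Q; the wedge Ps − Pb = 29 gives 1208/17 + (2/17)Q − (626/3 - (1/6)Q) = 29, so Q' = 586.
Then Pb = 626/3 − (1/6)·586 = 111 and Ps = 1208/17 + (2/17)·586 = 140.
The subsidy expands output by 586 − 484 = 102 past the efficient level; on those units the gap between marginal cost and willingness to pay runs from 0 up to 29.
DWL = ½ × 29 × 102 = 1479.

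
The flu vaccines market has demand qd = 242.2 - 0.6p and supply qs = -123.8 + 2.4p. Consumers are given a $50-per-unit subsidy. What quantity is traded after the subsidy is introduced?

Pre-subsidy: 242.2 - 0.6p = -123.8 + 2.4p gives p* = 122, q* = 169.
With the rebate, buyers effectively pay pb = ps − 50, where ps is the price sellers receive.
Demand in terms of ps becomes qd = 242.2 − 0.6(ps − 50) = 272.2 - 0.6ps. Setting this equal to supply: 272.2 - 0.6ps = -123.8 + 2.4ps, so ps = 132.
Buyers pay pb = 132 − 50 = 82; q' = -123.8 + 2.4·132 = 193.

q' = 193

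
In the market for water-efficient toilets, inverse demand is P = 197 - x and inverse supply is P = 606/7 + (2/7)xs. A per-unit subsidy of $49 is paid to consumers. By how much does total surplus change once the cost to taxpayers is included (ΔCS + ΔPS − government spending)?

Pre-subsidy: 197 - x = 606/7 + (2/7)x gives x* = 773/9 and P* = 1000/9.
With the rebate, buyers effectively pay Pb = Ps − 49, where Ps is the price sellers receive.
On the curves, Pb = 197 - x and Ps = 606/7 + (2/7)x; the wedge Ps − Pb = 49 gives 606/7 + (2/7)x − (197 - x) = 49, so x' = 124.
Then Pb = 197 − 1·124 = 73 and Ps = 606/7 + (2/7)·124 = 122.
ΔCS = ½(773/9 + 124)(1000/9 − 73) = 647927/162; ΔPS = ½(773/9 + 124)(122 − 1000/9) = 92561/81.
Government spending = 49 × 124 = 6076.
Net change = 647927/162 + 92561/81 − 6076 = -16807/18. The loss equals the DWL triangle ½·49·343/9.

Net change in total surplus = -16807/18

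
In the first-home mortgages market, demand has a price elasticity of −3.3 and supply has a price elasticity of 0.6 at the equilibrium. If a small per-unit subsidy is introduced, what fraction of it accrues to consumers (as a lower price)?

Consumer share = 2/13

For a small subsidy around the equilibrium, the benefit split depends on the relative slopes, which at a point are proportional to the elasticities.
Buyer share = εs/(εs + |εd|) = 0.6/(0.6 + 3.3) = 2/13; seller share = |εd|/(εs + |εd|) = 11/13.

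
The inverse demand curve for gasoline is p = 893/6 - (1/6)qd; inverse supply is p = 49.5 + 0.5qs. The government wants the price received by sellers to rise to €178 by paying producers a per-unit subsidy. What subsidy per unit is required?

At a seller price of 178, quantity supplied is -99 + 2·178 = 257.
Buyers absorb 257 only when they pay pb = 893/6 − (1/6)·257 = 106.
s = ps − pb = 178 − 106 = 72.

Required subsidy s = €72 per unit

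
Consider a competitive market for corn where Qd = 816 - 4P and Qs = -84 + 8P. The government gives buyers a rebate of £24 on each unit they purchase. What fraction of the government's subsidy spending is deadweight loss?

Pre-subsidy: 816 - 4P = -84 + 8P gives P* = 75, Q* = 516.
With the rebate, buyers effectively pay Pb = Ps − 24, where Ps is the price sellers receive.
Demand in terms of Ps becomes Qd = 816 − 4(Ps − 24) = 912 - 4Ps. Setting this equal to supply: 912 - 4Ps = -84 + 8Ps, so Ps = 83.
Buyers pay Pb = 83 − 24 = 59; Q' = -84 + 8·83 = 580.
ΔCS = ½(516 + 580)(75 − 59) = 8768; ΔPS = ½(516 + 580)(83 − 75) = 4384.
Government spending = 24 × 580 = 13920.
DWL = ½ × 24 × (580 − 516) = 768; fraction = 768 / 13920 = 8/145.

DWL / government spending = 8/145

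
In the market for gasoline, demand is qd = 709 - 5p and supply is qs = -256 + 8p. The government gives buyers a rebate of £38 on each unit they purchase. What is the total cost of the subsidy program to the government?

Government cost = 224656/13

Pre-subsidy: 709 - 5p = -256 + 8p gives p* = 965/13, q* = 4392/13.
With the rebate, buyers effectively pay pb = ps − 38, where ps is the price sellers receive.
Demand in terms of ps becomes qd = 709 − 5(ps − 38) = 899 - 5ps. Setting this equal to supply: 899 - 5ps = -256 + 8ps, so ps = 1155/13.
Buyers pay pb = 1155/13 − 38 = 661/13; q' = -256 + 8·(1155/13) = 5912/13.
Government outlay = subsidy × quantity = 38 × 5912/13 = 224656/13.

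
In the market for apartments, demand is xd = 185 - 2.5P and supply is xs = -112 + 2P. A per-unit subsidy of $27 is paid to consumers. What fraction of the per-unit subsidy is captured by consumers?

Pre-subsidy: 185 - 2.5P = -112 + 2P gives P* = 66, x* = 20.
With the rebate, buyers effectively pay Pb = Ps − 27, where Ps is the price sellers receive.
Demand in terms of Ps becomes xd = 185 − 2.5(Ps − 27) = 252.5 - 2.5Ps. Setting this equal to supply: 252.5 - 2.5Ps = -112 + 2Ps, so Ps = 81.
Buyers pay Pb = 81 − 27 = 54; x' = -112 + 2·81 = 50.
Buyers' price falls by P* − Pb = 66 − 54 = 12; sellers' price rises by Ps − P* = 81 − 66 = 15.
So consumers capture 12/27 = 4/9 of each unit of subsidy.

Consumer share = 4/9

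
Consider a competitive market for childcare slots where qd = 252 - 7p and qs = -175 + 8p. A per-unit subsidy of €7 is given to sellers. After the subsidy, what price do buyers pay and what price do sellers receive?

Pre-subsidy: 252 - 7p = -175 + 8p gives p* = 427/15, q* = 791/15.
With the subsidy, sellers receive ps = pb + 7 for each unit, where pb is the price buyers pay.
Supply in terms of pb becomes qs = -175 + 8(pb + 7) = -119 + 8pb. Setting this equal to demand: 252 - 7pb = -119 + 8pb, so pb = 371/15.
Sellers receive ps = 371/15 + 7 = 476/15; q' = 252 − 7·(371/15) = 1183/15.

Buyers pay 371/15; sellers receive 476/15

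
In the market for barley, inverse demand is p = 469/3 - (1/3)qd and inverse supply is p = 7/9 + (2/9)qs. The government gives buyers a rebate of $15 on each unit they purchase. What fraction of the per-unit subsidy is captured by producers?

Producer share = 0.4

Pre-subsidy: 469/3 - (1/3)q = 7/9 + (2/9)q gives q* = 280 and p* = 63.
With the rebate, buyers effectively pay pb = ps − 15, where ps is the price sellers receive.
On the curves, pb = 469/3 - (1/3)q and ps = 7/9 + (2/9)q; the wedge ps − pb = 15 gives 7/9 + (2/9)q − (469/3 - (1/3)q) = 15, so q' = 307.
Then pb = 469/3 − (1/3)·307 = 54 and ps = 7/9 + (2/9)·307 = 69.
Buyers' price falls by p* − pb = 63 − 54 = 9; sellers' price rises by ps − p* = 69 − 63 = 6.
So producers capture 6/15 = 0.4 of each unit of subsidy.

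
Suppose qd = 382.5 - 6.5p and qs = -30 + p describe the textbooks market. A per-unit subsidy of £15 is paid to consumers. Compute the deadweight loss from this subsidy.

Deadweight loss = £97.5

Pre-subsidy: 382.5 - 6.5p = -30 + p gives p* = 55, q* = 25.
With the rebate, buyers effectively pay pb = ps − 15, where ps is the price sellers receive.
Demand in terms of ps becomes qd = 382.5 − 6.5(ps − 15) = 480 - 6.5ps. Setting this equal to supply: 480 - 6.5ps = -30 + ps, so ps = 68.
Buyers pay pb = 68 − 15 = 53; q' = -30 + 1·68 = 38.
The subsidy expands output by 38 − 25 = 13 past the efficient level; on those units the gap between marginal cost and willingness to pay runs from 0 up to 15.
DWL = ½ × 15 × 13 = 97.5.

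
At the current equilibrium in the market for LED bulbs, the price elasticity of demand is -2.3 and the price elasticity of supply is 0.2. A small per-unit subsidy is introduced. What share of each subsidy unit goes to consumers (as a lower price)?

For a small subsidy around the equilibrium, the benefit split depends on the relative slopes, which at a point are proportional to the elasticities.
Buyer share = εs/(εs + |εd|) = 0.2/(0.2 + 2.3) = 0.08; seller share = |εd|/(εs + |εd|) = 0.92.

Consumer share = 0.08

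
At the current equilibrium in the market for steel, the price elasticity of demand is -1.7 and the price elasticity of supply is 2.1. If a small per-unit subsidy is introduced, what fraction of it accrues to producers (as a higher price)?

Producer share = 17/38

For a small subsidy around the equilibrium, the benefit split depends on the relative slopes, which at a point are proportional to the elasticities.
Buyer share = εs/(εs + |εd|) = 2.1/(2.1 + 1.7) = 21/38; seller share = |εd|/(εs + |εd|) = 17/38.
So producers capture 17/38 of the subsidy.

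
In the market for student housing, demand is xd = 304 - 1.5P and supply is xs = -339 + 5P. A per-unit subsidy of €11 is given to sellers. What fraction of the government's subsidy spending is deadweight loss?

Pre-subsidy: 304 - 1.5P = -339 + 5P gives P* = 1286/13, x* = 2023/13.
With the subsidy, sellers receive Ps = Pb + 11 for each unit, where Pb is the price buyers pay.
Supply in terms of Pb becomes xs = -339 + 5(Pb + 11) = -284 + 5Pb. Setting this equal to demand: 304 - 1.5Pb = -284 + 5Pb, so Pb = 1176/13.
Sellers receive Ps = 1176/13 + 11 = 1319/13; x' = 304 − 1.5·(1176/13) = 2188/13.
ΔCS = ½(2023/13 + 2188/13)(1286/13 − 1176/13) = 231605/169; ΔPS = ½(2023/13 + 2188/13)(1319/13 − 1286/13) = 138963/338.
Government spending = 11 × 2188/13 = 24068/13.
DWL = ½ × 11 × (2188/13 − 2023/13) = 1815/26; fraction = (1815/26) / (24068/13) = 165/4376.

DWL / government spending = 165/4376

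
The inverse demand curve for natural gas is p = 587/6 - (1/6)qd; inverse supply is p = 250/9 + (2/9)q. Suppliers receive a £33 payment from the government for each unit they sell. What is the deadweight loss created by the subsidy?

Pre-subsidy: 587/6 - (1/6)q = 250/9 + (2/9)q gives q* = 1261/7 and p* = 1424/21.
With the subsidy, sellers receive ps = pb + 33 for each unit, where pb is the price buyers pay.
On the curves, pb = 587/6 - (1/6)q and ps = 250/9 + (2/9)q; the wedge ps − pb = 33 gives 250/9 + (2/9)q − (587/6 - (1/6)q) = 33, so q' = 265.
Then pb = 587/6 − (1/6)·265 = 161/3 and ps = 250/9 + (2/9)·265 = 260/3.
The subsidy expands output by 265 − 1261/7 = 594/7 past the efficient level; on those units the gap between marginal cost and willingness to pay runs from 0 up to 33.
DWL = ½ × 33 × 594/7 = 9801/7.

Deadweight loss = 9801/7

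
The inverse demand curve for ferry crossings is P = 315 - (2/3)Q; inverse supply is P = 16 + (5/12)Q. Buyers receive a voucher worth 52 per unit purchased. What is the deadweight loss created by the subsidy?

Pre-subsidy: 315 - (2/3)Q = 16 + (5/12)Q gives Q* = 276 and P* = 131.
With the rebate, buyers effectively pay Pb = Ps − 52, where Ps is the price sellers receive.
On the curves, Pb = 315 - (2/3)Q and Ps = 16 + (5/12)Q; the wedge Ps − Pb = 52 gives 16 + (5/12)Q − (315 - (2/3)Q) = 52, so Q' = 324.
Then Pb = 315 − (2/3)·324 = 99 and Ps = 16 + (5/12)·324 = 151.
The subsidy expands output by 324 − 276 = 48 past the efficient level; on those units the gap between marginal cost and willingness to pay runs from 0 up to 52.
DWL = ½ × 52 × 48 = 1248.

Deadweight loss = 1248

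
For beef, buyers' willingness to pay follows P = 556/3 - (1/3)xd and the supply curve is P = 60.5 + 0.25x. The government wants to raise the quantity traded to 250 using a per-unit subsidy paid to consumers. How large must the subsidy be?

At x = 250, from the demand curve buyers pay Pb = 556/3 − (1/3)·250 = 102; from the supply curve sellers need Ps = 60.5 + 0.25·250 = 123.
The subsidy must fill the gap: s = Ps − Pb = 123 − 102 = 21.

Required subsidy s = 21 per unit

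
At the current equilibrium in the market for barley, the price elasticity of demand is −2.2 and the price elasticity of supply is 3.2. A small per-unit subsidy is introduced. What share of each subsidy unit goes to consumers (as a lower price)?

Consumer share = 16/27

For a small subsidy around the equilibrium, the benefit split depends on the relative slopes, which at a point are proportional to the elasticities.
Buyer share = εs/(εs + |εd|) = 3.2/(3.2 + 2.2) = 16/27; seller share = |εd|/(εs + |εd|) = 11/27.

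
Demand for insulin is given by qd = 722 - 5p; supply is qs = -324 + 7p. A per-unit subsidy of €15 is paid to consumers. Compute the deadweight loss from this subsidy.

Deadweight loss = €328.125

Pre-subsidy: 722 - 5p = -324 + 7p gives p* = 523/6, q* = 1717/6.
With the rebate, buyers effectively pay pb = ps − 15, where ps is the price sellers receive.
Demand in terms of ps becomes qd = 722 − 5(ps − 15) = 797 - 5ps. Setting this equal to supply: 797 - 5ps = -324 + 7ps, so ps = 1121/12.
Buyers pay pb = 1121/12 − 15 = 941/12; q' = -324 + 7·(1121/12) = 3959/12.
The subsidy expands output by 3959/12 − 1717/6 = 43.75 past the efficient level; on those units the gap between marginal cost and willingness to pay runs from 0 up to 15.
DWL = ½ × 15 × 43.75 = 328.125.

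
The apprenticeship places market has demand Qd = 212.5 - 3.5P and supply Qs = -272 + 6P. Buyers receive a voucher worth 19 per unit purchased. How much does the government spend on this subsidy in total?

Government cost = 1444

Pre-subsidy: 212.5 - 3.5P = -272 + 6P gives P* = 51, Q* = 34.
With the rebate, buyers effectively pay Pb = Ps − 19, where Ps is the price sellers receive.
Demand in terms of Ps becomes Qd = 212.5 − 3.5(Ps − 19) = 279 - 3.5Ps. Setting this equal to supply: 279 - 3.5Ps = -272 + 6Ps, so Ps = 58.
Buyers pay Pb = 58 − 19 = 39; Q' = -272 + 6·58 = 76.
Government outlay = subsidy × quantity = 19 × 76 = 1444.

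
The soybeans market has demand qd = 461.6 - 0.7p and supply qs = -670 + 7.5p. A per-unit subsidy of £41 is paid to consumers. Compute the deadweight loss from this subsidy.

Pre-subsidy: 461.6 - 0.7p = -670 + 7.5p gives p* = 138, q* = 365.
With the rebate, buyers effectively pay pb = ps − 41, where ps is the price sellers receive.
Demand in terms of ps becomes qd = 461.6 − 0.7(ps − 41) = 490.3 - 0.7ps. Setting this equal to supply: 490.3 - 0.7ps = -670 + 7.5ps, so ps = 141.5.
Buyers pay pb = 141.5 − 41 = 100.5; q' = -670 + 7.5·141.5 = 391.25.
The subsidy expands output by 391.25 − 365 = 26.25 past the efficient level; on those units the gap between marginal cost and willingness to pay runs from 0 up to 41.
DWL = ½ × 41 × 26.25 = 538.125.

Deadweight loss = £538.125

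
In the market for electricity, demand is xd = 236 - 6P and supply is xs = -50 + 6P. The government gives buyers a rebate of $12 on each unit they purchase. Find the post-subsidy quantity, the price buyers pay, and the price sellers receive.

x' = 129; buyers pay 107/6; sellers receive 179/6

Pre-subsidy: 236 - 6P = -50 + 6P gives P* = 143/6, x* = 93.
With the rebate, buyers effectively pay Pb = Ps − 12, where Ps is the price sellers receive.
Demand in terms of Ps becomes xd = 236 − 6(Ps − 12) = 308 - 6Ps. Setting this equal to supply: 308 - 6Ps = -50 + 6Ps, so Ps = 179/6.
Buyers pay Pb = 179/6 − 12 = 107/6; x' = -50 + 6·(179/6) = 129.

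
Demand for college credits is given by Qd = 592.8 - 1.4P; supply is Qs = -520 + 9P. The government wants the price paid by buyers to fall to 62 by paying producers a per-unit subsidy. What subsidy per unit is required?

At a buyer price of 62, quantity demanded is 592.8 − 1.4·62 = 506.
Sellers supply 506 only when they receive Ps with -520 + 9·Ps = 506, i.e. Ps = 114.
s = Ps − Pb = 114 − 62 = 52.

Required subsidy s = 52 per unit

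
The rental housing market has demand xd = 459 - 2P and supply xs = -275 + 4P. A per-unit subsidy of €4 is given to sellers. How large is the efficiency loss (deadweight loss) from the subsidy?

Deadweight loss = 32/3

Pre-subsidy: 459 - 2P = -275 + 4P gives P* = 367/3, x* = 643/3.
With the subsidy, sellers receive Ps = Pb + 4 for each unit, where Pb is the price buyers pay.
Supply in terms of Pb becomes xs = -275 + 4(Pb + 4) = -259 + 4Pb. Setting this equal to demand: 459 - 2Pb = -259 + 4Pb, so Pb = 359/3.
Sellers receive Ps = 359/3 + 4 = 371/3; x' = 459 − 2·(359/3) = 659/3.
The subsidy expands output by 659/3 − 643/3 = 16/3 past the efficient level; on those units the gap between marginal cost and willingness to pay runs from 0 up to 4.
DWL = ½ × 4 × 16/3 = 32/3.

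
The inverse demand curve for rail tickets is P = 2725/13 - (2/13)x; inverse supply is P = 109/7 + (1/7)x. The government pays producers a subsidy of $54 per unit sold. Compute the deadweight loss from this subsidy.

Pre-subsidy: 2725/13 - (2/13)x = 109/7 + (1/7)x gives x* = 654 and P* = 109.
With the subsidy, sellers receive Ps = Pb + 54 for each unit, where Pb is the price buyers pay.
On the curves, Pb = 2725/13 - (2/13)x and Ps = 109/7 + (1/7)x; the wedge Ps − Pb = 54 gives 109/7 + (1/7)x − (2725/13 - (2/13)x) = 54, so x' = 836.
Then Pb = 2725/13 − (2/13)·836 = 81 and Ps = 109/7 + (1/7)·836 = 135.
The subsidy expands output by 836 − 654 = 182 past the efficient level; on those units the gap between marginal cost and willingness to pay runs from 0 up to 54.
DWL = ½ × 54 × 182 = 4914.

Deadweight loss = $4914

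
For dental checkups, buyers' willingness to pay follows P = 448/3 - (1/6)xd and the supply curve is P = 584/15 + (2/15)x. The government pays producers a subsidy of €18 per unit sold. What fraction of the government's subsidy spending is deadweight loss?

DWL / government spending = 15/214

Pre-subsidy: 448/3 - (1/6)x = 584/15 + (2/15)x gives x* = 368 and P* = 88.
With the subsidy, sellers receive Ps = Pb + 18 for each unit, where Pb is the price buyers pay.
On the curves, Pb = 448/3 - (1/6)x and Ps = 584/15 + (2/15)x; the wedge Ps − Pb = 18 gives 584/15 + (2/15)x − (448/3 - (1/6)x) = 18, so x' = 428.
Then Pb = 448/3 − (1/6)·428 = 78 and Ps = 584/15 + (2/15)·428 = 96.
ΔCS = ½(368 + 428)(88 − 78) = 3980; ΔPS = ½(368 + 428)(96 − 88) = 3184.
Government spending = 18 × 428 = 7704.
DWL = ½ × 18 × (428 − 368) = 540; fraction = 540 / 7704 = 15/214.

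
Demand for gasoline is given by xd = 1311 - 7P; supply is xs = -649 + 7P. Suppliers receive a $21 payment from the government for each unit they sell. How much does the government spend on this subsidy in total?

Pre-subsidy: 1311 - 7P = -649 + 7P gives P* = 140, x* = 331.
With the subsidy, sellers receive Ps = Pb + 21 for each unit, where Pb is the price buyers pay.
Supply in terms of Pb becomes xs = -649 + 7(Pb + 21) = -502 + 7Pb. Setting this equal to demand: 1311 - 7Pb = -502 + 7Pb, so Pb = 129.5.
Sellers receive Ps = 129.5 + 21 = 150.5; x' = 1311 − 7·129.5 = 404.5.
Government outlay = subsidy × quantity = 21 × 404.5 = 8494.5.

Government cost = $8494.5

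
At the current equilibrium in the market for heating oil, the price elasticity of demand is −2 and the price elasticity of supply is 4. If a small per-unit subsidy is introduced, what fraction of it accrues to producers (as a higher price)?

For a small subsidy around the equilibrium, the benefit split depends on the relative slopes, which at a point are proportional to the elasticities.
Buyer share = εs/(εs + |εd|) = 4/(4 + 2) = 2/3; seller share = |εd|/(εs + |εd|) = 1/3.
So producers capture 1/3 of the subsidy.

Producer share = 1/3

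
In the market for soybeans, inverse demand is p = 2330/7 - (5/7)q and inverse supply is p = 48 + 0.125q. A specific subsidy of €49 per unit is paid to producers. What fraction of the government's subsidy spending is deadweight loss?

DWL / government spending = 343/4674

Pre-subsidy: 2330/7 - (5/7)q = 48 + 0.125q gives q* = 15952/47 and p* = 4250/47.
With the subsidy, sellers receive ps = pb + 49 for each unit, where pb is the price buyers pay.
On the curves, pb = 2330/7 - (5/7)q and ps = 48 + 0.125q; the wedge ps − pb = 49 gives 48 + 0.125q − (2330/7 - (5/7)q) = 49, so q' = 18696/47.
Then pb = 2330/7 − (5/7)·(18696/47) = 2290/47 and ps = 48 + 0.125·(18696/47) = 4593/47.
ΔCS = ½(15952/47 + 18696/47)(4250/47 − 2290/47) = 33955040/2209; ΔPS = ½(15952/47 + 18696/47)(4593/47 − 4250/47) = 5942132/2209.
Government spending = 49 × 18696/47 = 916104/47.
DWL = ½ × 49 × (18696/47 − 15952/47) = 67228/47; fraction = (67228/47) / (916104/47) = 343/4674.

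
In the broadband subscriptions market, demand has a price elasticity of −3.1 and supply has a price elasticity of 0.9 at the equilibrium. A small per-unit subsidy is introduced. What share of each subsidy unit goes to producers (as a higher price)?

For a small subsidy around the equilibrium, the benefit split depends on the relative slopes, which at a point are proportional to the elasticities.
Buyer share = εs/(εs + |εd|) = 0.9/(0.9 + 3.1) = 0.225; seller share = |εd|/(εs + |εd|) = 0.775.
So producers capture 0.775 of the subsidy.

Producer share = 0.775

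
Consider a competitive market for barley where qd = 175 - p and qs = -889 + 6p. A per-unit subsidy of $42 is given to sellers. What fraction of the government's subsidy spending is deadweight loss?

Pre-subsidy: 175 - p = -889 + 6p gives p* = 152, q* = 23.
With the subsidy, sellers receive ps = pb + 42 for each unit, where pb is the price buyers pay.
Supply in terms of pb becomes qs = -889 + 6(pb + 42) = -637 + 6pb. Setting this equal to demand: 175 - pb = -637 + 6pb, so pb = 116.
Sellers receive ps = 116 + 42 = 158; q' = 175 − 1·116 = 59.
ΔCS = ½(23 + 59)(152 − 116) = 1476; ΔPS = ½(23 + 59)(158 − 152) = 246.
Government spending = 42 × 59 = 2478.
DWL = ½ × 42 × (59 − 23) = 756; fraction = 756 / 2478 = 18/59.

DWL / government spending = 18/59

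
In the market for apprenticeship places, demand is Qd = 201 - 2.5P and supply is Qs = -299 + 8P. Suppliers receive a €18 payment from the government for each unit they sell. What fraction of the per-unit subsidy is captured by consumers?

Consumer share = 16/21

Pre-subsidy: 201 - 2.5P = -299 + 8P gives P* = 1000/21, Q* = 1721/21.
With the subsidy, sellers receive Ps = Pb + 18 for each unit, where Pb is the price buyers pay.
Supply in terms of Pb becomes Qs = -299 + 8(Pb + 18) = -155 + 8Pb. Setting this equal to demand: 201 - 2.5Pb = -155 + 8Pb, so Pb = 712/21.
Sellers receive Ps = 712/21 + 18 = 1090/21; Q' = 201 − 2.5·(712/21) = 2441/21.
Buyers' price falls by P* − Pb = 1000/21 − 712/21 = 96/7; sellers' price rises by Ps − P* = 1090/21 − 1000/21 = 30/7.
So consumers capture (96/7)/18 = 16/21 of each unit of subsidy.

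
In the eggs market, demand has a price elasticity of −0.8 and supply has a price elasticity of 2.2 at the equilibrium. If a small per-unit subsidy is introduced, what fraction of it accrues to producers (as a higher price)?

For a small subsidy around the equilibrium, the benefit split depends on the relative slopes, which at a point are proportional to the elasticities.
Buyer share = εs/(εs + |εd|) = 2.2/(2.2 + 0.8) = 11/15; seller share = |εd|/(εs + |εd|) = 4/15.
So producers capture 4/15 of the subsidy.

Producer share = 4/15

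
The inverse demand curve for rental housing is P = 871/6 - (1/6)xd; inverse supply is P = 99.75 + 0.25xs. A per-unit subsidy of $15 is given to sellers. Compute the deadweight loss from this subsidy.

Deadweight loss = $270

Pre-subsidy: 871/6 - (1/6)x = 99.75 + 0.25x gives x* = 109 and P* = 127.
With the subsidy, sellers receive Ps = Pb + 15 for each unit, where Pb is the price buyers pay.
On the curves, Pb = 871/6 - (1/6)x and Ps = 99.75 + 0.25x; the wedge Ps − Pb = 15 gives 99.75 + 0.25x − (871/6 - (1/6)x) = 15, so x' = 145.
Then Pb = 871/6 − (1/6)·145 = 121 and Ps = 99.75 + 0.25·145 = 136.
The subsidy expands output by 145 − 109 = 36 past the efficient level; on those units the gap between marginal cost and willingness to pay runs from 0 up to 15.
DWL = ½ × 15 × 36 = 270.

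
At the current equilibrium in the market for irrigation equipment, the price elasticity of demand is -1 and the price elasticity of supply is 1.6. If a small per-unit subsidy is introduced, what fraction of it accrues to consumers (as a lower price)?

For a small subsidy around the equilibrium, the benefit split depends on the relative slopes, which at a point are proportional to the elasticities.
Buyer share = εs/(εs + |εd|) = 1.6/(1.6 + 1) = 8/13; seller share = |εd|/(εs + |εd|) = 5/13.

Consumer share = 8/13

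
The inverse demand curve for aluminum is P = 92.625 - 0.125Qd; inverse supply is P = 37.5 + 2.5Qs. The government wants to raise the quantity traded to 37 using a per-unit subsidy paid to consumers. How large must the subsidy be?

At Q = 37, from the demand curve buyers pay Pb = 92.625 − 0.125·37 = 88; from the supply curve sellers need Ps = 37.5 + 2.5·37 = 130.
The subsidy must fill the gap: s = Ps − Pb = 130 − 88 = 42.

Required subsidy s = 42 per unit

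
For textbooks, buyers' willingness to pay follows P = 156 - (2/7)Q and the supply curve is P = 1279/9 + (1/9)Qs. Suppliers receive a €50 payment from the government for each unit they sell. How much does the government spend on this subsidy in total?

Government cost = €8050

Pre-subsidy: 156 - (2/7)Q = 1279/9 + (1/9)Q gives Q* = 35 and P* = 146.
With the subsidy, sellers receive Ps = Pb + 50 for each unit, where Pb is the price buyers pay.
On the curves, Pb = 156 - (2/7)Q and Ps = 1279/9 + (1/9)Q; the wedge Ps − Pb = 50 gives 1279/9 + (1/9)Q − (156 - (2/7)Q) = 50, so Q' = 161.
Then Pb = 156 − (2/7)·161 = 110 and Ps = 1279/9 + (1/9)·161 = 160.
Government outlay = subsidy × quantity = 50 × 161 = 8050.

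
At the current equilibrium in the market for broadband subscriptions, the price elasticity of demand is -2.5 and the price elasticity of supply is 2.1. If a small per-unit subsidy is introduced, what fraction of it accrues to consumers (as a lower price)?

For a small subsidy around the equilibrium, the benefit split depends on the relative slopes, which at a point are proportional to the elasticities.
Buyer share = εs/(εs + |εd|) = 2.1/(2.1 + 2.5) = 21/46; seller share = |εd|/(εs + |εd|) = 25/46.

Consumer share = 21/46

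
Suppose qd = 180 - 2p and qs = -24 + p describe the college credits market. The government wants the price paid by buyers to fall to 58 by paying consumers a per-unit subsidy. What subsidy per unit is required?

At a buyer price of 58, quantity demanded is 180 − 2·58 = 64.
Sellers supply 64 only when they receive ps with -24 + 1·ps = 64, i.e. ps = 88.
s = ps − pb = 88 − 58 = 30.

Required subsidy s = 30 per unit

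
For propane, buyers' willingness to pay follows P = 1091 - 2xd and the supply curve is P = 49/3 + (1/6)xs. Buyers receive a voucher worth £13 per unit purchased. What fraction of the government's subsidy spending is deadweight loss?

Pre-subsidy: 1091 - 2x = 49/3 + (1/6)x gives x* = 496 and P* = 99.
With the rebate, buyers effectively pay Pb = Ps − 13, where Ps is the price sellers receive.
On the curves, Pb = 1091 - 2x and Ps = 49/3 + (1/6)x; the wedge Ps − Pb = 13 gives 49/3 + (1/6)x − (1091 - 2x) = 13, so x' = 502.
Then Pb = 1091 − 2·502 = 87 and Ps = 49/3 + (1/6)·502 = 100.
ΔCS = ½(496 + 502)(99 − 87) = 5988; ΔPS = ½(496 + 502)(100 − 99) = 499.
Government spending = 13 × 502 = 6526.
DWL = ½ × 13 × (502 − 496) = 39; fraction = 39 / 6526 = 3/502.

DWL / government spending = 3/502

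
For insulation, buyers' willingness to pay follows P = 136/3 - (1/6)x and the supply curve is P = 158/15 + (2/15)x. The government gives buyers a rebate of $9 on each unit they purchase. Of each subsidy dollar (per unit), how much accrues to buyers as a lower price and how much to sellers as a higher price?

Pre-subsidy: 136/3 - (1/6)x = 158/15 + (2/15)x gives x* = 116 and P* = 26.
With the rebate, buyers effectively pay Pb = Ps − 9, where Ps is the price sellers receive.
On the curves, Pb = 136/3 - (1/6)x and Ps = 158/15 + (2/15)x; the wedge Ps − Pb = 9 gives 158/15 + (2/15)x − (136/3 - (1/6)x) = 9, so x' = 146.
Then Pb = 136/3 − (1/6)·146 = 21 and Ps = 158/15 + (2/15)·146 = 30.
Buyers' price falls by P* − Pb = 26 − 21 = 5; sellers' price rises by Ps − P* = 30 − 26 = 4.

Buyers gain $5 per unit; sellers gain $4 per unit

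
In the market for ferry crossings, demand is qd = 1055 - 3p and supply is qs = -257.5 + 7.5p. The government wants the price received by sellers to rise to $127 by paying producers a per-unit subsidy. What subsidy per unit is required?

Required subsidy s = $7 per unit

At a seller price of 127, quantity supplied is -257.5 + 7.5·127 = 695.
Buyers absorb 695 only when they pay pb with 1055 − 3·pb = 695, i.e. pb = 120.
s = ps − pb = 127 − 120 = 7.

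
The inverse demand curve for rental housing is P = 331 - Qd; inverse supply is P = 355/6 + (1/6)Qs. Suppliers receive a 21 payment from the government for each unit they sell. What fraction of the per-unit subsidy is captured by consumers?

Consumer share = 6/7

Pre-subsidy: 331 - Q = 355/6 + (1/6)Q gives Q* = 233 and P* = 98.
With the subsidy, sellers receive Ps = Pb + 21 for each unit, where Pb is the price buyers pay.
On the curves, Pb = 331 - Q and Ps = 355/6 + (1/6)Q; the wedge Ps − Pb = 21 gives 355/6 + (1/6)Q − (331 - Q) = 21, so Q' = 251.
Then Pb = 331 − 1·251 = 80 and Ps = 355/6 + (1/6)·251 = 101.
Buyers' price falls by P* − Pb = 98 − 80 = 18; sellers' price rises by Ps − P* = 101 − 98 = 3.
So consumers capture 18/21 = 6/7 of each unit of subsidy.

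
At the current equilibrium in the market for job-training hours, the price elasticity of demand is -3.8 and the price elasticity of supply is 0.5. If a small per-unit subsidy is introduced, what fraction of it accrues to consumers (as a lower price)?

For a small subsidy around the equilibrium, the benefit split depends on the relative slopes, which at a point are proportional to the elasticities.
Buyer share = εs/(εs + |εd|) = 0.5/(0.5 + 3.8) = 5/43; seller share = |εd|/(εs + |εd|) = 38/43.

Consumer share = 5/43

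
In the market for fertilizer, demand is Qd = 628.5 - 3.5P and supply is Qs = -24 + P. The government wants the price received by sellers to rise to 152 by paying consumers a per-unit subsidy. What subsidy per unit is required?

Required subsidy s = 9 per unit

At a seller price of 152, quantity supplied is -24 + 1·152 = 128.
Buyers absorb 128 only when they pay Pb with 628.5 − 3.5·Pb = 128, i.e. Pb = 143.
s = Ps − Pb = 152 − 143 = 9.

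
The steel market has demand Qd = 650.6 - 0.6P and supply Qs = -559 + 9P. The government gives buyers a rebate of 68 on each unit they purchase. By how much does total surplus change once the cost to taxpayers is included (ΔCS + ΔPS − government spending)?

Pre-subsidy: 650.6 - 0.6P = -559 + 9P gives P* = 126, Q* = 575.
With the rebate, buyers effectively pay Pb = Ps − 68, where Ps is the price sellers receive.
Demand in terms of Ps becomes Qd = 650.6 − 0.6(Ps − 68) = 691.4 - 0.6Ps. Setting this equal to supply: 691.4 - 0.6Ps = -559 + 9Ps, so Ps = 130.25.
Buyers pay Pb = 130.25 − 68 = 62.25; Q' = -559 + 9·130.25 = 613.25.
ΔCS = ½(575 + 613.25)(126 − 62.25) = 37875.46875; ΔPS = ½(575 + 613.25)(130.25 − 126) = 2525.03125.
Government spending = 68 × 613.25 = 41701.
Net change = 37875.46875 + 2525.03125 − 41701 = -1300.5. The loss equals the DWL triangle ½·68·38.25.

Net change in total surplus = -1300.5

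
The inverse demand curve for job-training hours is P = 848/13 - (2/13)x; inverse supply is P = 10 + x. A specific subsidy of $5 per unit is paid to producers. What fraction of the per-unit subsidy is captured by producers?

Pre-subsidy: 848/13 - (2/13)x = 10 + x gives x* = 718/15 and P* = 868/15.
With the subsidy, sellers receive Ps = Pb + 5 for each unit, where Pb is the price buyers pay.
On the curves, Pb = 848/13 - (2/13)x and Ps = 10 + x; the wedge Ps − Pb = 5 gives 10 + x − (848/13 - (2/13)x) = 5, so x' = 52.2.
Then Pb = 848/13 − (2/13)·52.2 = 57.2 and Ps = 10 + 1·52.2 = 62.2.
Buyers' price falls by P* − Pb = 868/15 − 57.2 = 2/3; sellers' price rises by Ps − P* = 62.2 − 868/15 = 13/3.
So producers capture (13/3)/5 = 13/15 of each unit of subsidy.

Producer share = 13/15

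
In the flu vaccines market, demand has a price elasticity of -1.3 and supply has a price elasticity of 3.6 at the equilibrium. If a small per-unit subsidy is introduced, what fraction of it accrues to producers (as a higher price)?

Producer share = 13/49

For a small subsidy around the equilibrium, the benefit split depends on the relative slopes, which at a point are proportional to the elasticities.
Buyer share = εs/(εs + |εd|) = 3.6/(3.6 + 1.3) = 36/49; seller share = |εd|/(εs + |εd|) = 13/49.
So producers capture 13/49 of the subsidy.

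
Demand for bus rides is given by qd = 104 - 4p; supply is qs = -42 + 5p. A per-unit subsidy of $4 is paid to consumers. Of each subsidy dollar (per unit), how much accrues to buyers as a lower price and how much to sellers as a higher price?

Pre-subsidy: 104 - 4p = -42 + 5p gives p* = 146/9, q* = 352/9.
With the rebate, buyers effectively pay pb = ps − 4, where ps is the price sellers receive.
Demand in terms of ps becomes qd = 104 − 4(ps − 4) = 120 - 4ps. Setting this equal to supply: 120 - 4ps = -42 + 5ps, so ps = 18.
Buyers pay pb = 18 − 4 = 14; q' = -42 + 5·18 = 48.
Buyers' price falls by p* − pb = 146/9 − 14 = 20/9; sellers' price rises by ps − p* = 18 − 146/9 = 16/9.

Buyers gain 20/9 per unit; sellers gain 16/9 per unit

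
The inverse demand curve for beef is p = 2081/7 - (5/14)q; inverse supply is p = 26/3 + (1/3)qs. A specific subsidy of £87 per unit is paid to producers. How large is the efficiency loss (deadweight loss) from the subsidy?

Pre-subsidy: 2081/7 - (5/14)q = 26/3 + (1/3)q gives q* = 418 and p* = 148.
With the subsidy, sellers receive ps = pb + 87 for each unit, where pb is the price buyers pay.
On the curves, pb = 2081/7 - (5/14)q and ps = 26/3 + (1/3)q; the wedge ps − pb = 87 gives 26/3 + (1/3)q − (2081/7 - (5/14)q) = 87, so q' = 544.
Then pb = 2081/7 − (5/14)·544 = 103 and ps = 26/3 + (1/3)·544 = 190.
The subsidy expands output by 544 − 418 = 126 past the efficient level; on those units the gap between marginal cost and willingness to pay runs from 0 up to 87.
DWL = ½ × 87 × 126 = 5481.

Deadweight loss = £5481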